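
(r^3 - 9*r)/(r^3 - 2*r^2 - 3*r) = (r + 3)/(r + 1)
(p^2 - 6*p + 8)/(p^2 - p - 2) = (p - 4)/(p + 1)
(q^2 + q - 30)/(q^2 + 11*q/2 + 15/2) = 2*(q^2 + q - 30)/(2*q^2 + 11*q + 15)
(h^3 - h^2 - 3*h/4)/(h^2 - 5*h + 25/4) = h*(4*h^2 - 4*h - 3)/(4*h^2 - 20*h + 25)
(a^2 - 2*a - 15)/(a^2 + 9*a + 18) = (a - 5)/(a + 6)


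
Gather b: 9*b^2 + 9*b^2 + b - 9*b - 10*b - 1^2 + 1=18*b^2 - 18*b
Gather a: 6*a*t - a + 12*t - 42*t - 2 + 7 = a*(6*t - 1) - 30*t + 5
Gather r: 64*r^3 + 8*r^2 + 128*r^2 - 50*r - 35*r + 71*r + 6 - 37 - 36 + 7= 64*r^3 + 136*r^2 - 14*r - 60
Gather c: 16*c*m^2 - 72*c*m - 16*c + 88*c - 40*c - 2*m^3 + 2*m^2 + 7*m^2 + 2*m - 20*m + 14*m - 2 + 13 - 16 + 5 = c*(16*m^2 - 72*m + 32) - 2*m^3 + 9*m^2 - 4*m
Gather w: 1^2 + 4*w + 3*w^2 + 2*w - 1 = 3*w^2 + 6*w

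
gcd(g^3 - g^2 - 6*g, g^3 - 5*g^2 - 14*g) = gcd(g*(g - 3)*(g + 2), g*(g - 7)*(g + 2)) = g^2 + 2*g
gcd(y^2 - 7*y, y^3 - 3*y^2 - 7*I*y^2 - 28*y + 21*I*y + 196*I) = y - 7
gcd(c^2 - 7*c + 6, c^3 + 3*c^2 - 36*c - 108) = c - 6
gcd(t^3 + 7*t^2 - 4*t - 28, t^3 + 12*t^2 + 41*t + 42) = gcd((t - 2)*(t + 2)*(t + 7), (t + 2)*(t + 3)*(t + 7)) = t^2 + 9*t + 14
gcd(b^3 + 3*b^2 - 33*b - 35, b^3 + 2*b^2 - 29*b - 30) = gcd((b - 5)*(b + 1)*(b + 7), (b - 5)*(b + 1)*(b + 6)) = b^2 - 4*b - 5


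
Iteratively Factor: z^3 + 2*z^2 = (z)*(z^2 + 2*z) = z*(z + 2)*(z)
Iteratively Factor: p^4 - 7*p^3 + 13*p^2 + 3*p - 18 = (p + 1)*(p^3 - 8*p^2 + 21*p - 18) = (p - 2)*(p + 1)*(p^2 - 6*p + 9) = (p - 3)*(p - 2)*(p + 1)*(p - 3)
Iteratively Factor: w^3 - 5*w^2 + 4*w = (w - 1)*(w^2 - 4*w) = w*(w - 1)*(w - 4)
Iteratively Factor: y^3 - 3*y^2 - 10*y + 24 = (y + 3)*(y^2 - 6*y + 8) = (y - 4)*(y + 3)*(y - 2)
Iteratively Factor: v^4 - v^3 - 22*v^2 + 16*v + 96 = (v + 4)*(v^3 - 5*v^2 - 2*v + 24) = (v - 4)*(v + 4)*(v^2 - v - 6) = (v - 4)*(v - 3)*(v + 4)*(v + 2)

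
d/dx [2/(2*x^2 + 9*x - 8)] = 2*(-4*x - 9)/(2*x^2 + 9*x - 8)^2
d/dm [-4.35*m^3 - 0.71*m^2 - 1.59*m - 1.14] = -13.05*m^2 - 1.42*m - 1.59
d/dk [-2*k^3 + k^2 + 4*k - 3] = -6*k^2 + 2*k + 4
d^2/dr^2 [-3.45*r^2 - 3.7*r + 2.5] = -6.90000000000000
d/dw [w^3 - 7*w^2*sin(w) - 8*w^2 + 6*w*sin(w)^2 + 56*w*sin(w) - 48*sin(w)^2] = -7*w^2*cos(w) + 3*w^2 - 14*w*sin(w) + 6*w*sin(2*w) + 56*w*cos(w) - 16*w + 6*sin(w)^2 + 56*sin(w) - 48*sin(2*w)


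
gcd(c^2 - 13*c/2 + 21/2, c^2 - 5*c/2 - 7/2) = c - 7/2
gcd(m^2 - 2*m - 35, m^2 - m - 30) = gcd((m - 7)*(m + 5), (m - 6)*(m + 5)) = m + 5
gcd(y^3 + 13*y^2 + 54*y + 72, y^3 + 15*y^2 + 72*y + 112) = y + 4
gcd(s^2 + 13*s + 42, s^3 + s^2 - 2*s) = 1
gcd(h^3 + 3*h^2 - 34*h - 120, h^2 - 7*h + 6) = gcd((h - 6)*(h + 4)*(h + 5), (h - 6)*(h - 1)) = h - 6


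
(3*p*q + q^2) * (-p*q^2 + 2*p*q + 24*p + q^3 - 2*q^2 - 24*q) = -3*p^2*q^3 + 6*p^2*q^2 + 72*p^2*q + 2*p*q^4 - 4*p*q^3 - 48*p*q^2 + q^5 - 2*q^4 - 24*q^3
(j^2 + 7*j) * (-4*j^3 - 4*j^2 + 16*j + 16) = -4*j^5 - 32*j^4 - 12*j^3 + 128*j^2 + 112*j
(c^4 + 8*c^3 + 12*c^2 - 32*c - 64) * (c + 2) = c^5 + 10*c^4 + 28*c^3 - 8*c^2 - 128*c - 128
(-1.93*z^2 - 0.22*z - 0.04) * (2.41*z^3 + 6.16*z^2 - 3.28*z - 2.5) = -4.6513*z^5 - 12.419*z^4 + 4.8788*z^3 + 5.3002*z^2 + 0.6812*z + 0.1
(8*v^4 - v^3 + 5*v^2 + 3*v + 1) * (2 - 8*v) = -64*v^5 + 24*v^4 - 42*v^3 - 14*v^2 - 2*v + 2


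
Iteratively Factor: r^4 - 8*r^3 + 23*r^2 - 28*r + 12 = (r - 2)*(r^3 - 6*r^2 + 11*r - 6) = (r - 2)^2*(r^2 - 4*r + 3) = (r - 3)*(r - 2)^2*(r - 1)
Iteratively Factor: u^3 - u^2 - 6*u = (u - 3)*(u^2 + 2*u) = u*(u - 3)*(u + 2)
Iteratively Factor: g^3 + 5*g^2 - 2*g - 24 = (g + 4)*(g^2 + g - 6) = (g + 3)*(g + 4)*(g - 2)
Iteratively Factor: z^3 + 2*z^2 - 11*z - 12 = (z - 3)*(z^2 + 5*z + 4) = (z - 3)*(z + 4)*(z + 1)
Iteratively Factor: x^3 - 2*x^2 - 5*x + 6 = (x + 2)*(x^2 - 4*x + 3) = (x - 1)*(x + 2)*(x - 3)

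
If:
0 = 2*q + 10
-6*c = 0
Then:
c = 0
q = -5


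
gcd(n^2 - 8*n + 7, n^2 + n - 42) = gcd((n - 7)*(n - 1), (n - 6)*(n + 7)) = 1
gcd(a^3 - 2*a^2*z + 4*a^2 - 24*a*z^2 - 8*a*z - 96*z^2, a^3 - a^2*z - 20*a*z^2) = a + 4*z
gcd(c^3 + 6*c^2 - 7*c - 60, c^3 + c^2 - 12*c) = c^2 + c - 12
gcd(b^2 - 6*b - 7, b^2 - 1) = b + 1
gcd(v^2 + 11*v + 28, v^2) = 1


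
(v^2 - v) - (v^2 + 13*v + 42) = -14*v - 42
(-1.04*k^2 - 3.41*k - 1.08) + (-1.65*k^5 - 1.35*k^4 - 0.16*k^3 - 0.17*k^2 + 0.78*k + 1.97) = -1.65*k^5 - 1.35*k^4 - 0.16*k^3 - 1.21*k^2 - 2.63*k + 0.89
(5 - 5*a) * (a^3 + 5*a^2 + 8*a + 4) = -5*a^4 - 20*a^3 - 15*a^2 + 20*a + 20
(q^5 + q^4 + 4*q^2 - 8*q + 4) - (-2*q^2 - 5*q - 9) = q^5 + q^4 + 6*q^2 - 3*q + 13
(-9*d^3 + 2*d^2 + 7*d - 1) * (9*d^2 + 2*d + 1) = -81*d^5 + 58*d^3 + 7*d^2 + 5*d - 1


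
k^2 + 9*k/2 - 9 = (k - 3/2)*(k + 6)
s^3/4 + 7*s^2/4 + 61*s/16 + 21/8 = (s/4 + 1/2)*(s + 3/2)*(s + 7/2)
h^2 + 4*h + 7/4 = (h + 1/2)*(h + 7/2)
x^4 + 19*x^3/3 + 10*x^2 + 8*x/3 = x*(x + 1/3)*(x + 2)*(x + 4)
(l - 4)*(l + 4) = l^2 - 16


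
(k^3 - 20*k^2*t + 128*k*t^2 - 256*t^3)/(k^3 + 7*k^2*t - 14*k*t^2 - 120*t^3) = (k^2 - 16*k*t + 64*t^2)/(k^2 + 11*k*t + 30*t^2)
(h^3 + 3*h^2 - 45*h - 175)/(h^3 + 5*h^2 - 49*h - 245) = (h + 5)/(h + 7)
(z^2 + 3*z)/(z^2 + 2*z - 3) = z/(z - 1)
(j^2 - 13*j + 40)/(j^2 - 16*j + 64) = (j - 5)/(j - 8)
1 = 1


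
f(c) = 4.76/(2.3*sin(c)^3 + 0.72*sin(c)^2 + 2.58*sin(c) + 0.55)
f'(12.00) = -15.79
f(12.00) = -4.85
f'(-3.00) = 315.50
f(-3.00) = 24.56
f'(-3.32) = 13.14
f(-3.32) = 4.56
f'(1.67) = 0.14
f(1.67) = 0.78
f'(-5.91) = -6.18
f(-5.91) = 2.80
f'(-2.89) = 1766.58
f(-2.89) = -57.25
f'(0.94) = -1.24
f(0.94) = 1.10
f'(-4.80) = -0.12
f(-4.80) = 0.78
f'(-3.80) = 2.66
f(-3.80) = 1.63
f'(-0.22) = -1720100.27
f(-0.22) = -1798.31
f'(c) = 4.76*(-6.9*sin(c)^2*cos(c) - 1.44*sin(c)*cos(c) - 2.58*cos(c))/(2.3*sin(c)^3 + 0.72*sin(c)^2 + 2.58*sin(c) + 0.55)^2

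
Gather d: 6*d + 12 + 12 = 6*d + 24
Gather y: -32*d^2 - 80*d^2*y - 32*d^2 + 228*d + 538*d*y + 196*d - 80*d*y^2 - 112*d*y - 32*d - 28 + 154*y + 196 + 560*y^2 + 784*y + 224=-64*d^2 + 392*d + y^2*(560 - 80*d) + y*(-80*d^2 + 426*d + 938) + 392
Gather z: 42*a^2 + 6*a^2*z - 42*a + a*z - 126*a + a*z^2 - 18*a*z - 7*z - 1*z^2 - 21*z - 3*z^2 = 42*a^2 - 168*a + z^2*(a - 4) + z*(6*a^2 - 17*a - 28)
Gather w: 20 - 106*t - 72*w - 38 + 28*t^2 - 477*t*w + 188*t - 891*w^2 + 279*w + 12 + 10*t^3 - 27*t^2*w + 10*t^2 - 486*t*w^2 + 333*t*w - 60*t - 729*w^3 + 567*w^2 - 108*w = 10*t^3 + 38*t^2 + 22*t - 729*w^3 + w^2*(-486*t - 324) + w*(-27*t^2 - 144*t + 99) - 6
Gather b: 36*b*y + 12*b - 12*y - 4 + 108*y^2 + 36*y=b*(36*y + 12) + 108*y^2 + 24*y - 4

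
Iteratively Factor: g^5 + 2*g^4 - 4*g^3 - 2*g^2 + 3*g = (g - 1)*(g^4 + 3*g^3 - g^2 - 3*g) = (g - 1)*(g + 1)*(g^3 + 2*g^2 - 3*g) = (g - 1)*(g + 1)*(g + 3)*(g^2 - g) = (g - 1)^2*(g + 1)*(g + 3)*(g)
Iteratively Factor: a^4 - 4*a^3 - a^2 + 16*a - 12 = (a - 1)*(a^3 - 3*a^2 - 4*a + 12) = (a - 1)*(a + 2)*(a^2 - 5*a + 6) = (a - 3)*(a - 1)*(a + 2)*(a - 2)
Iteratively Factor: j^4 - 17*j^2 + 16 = (j - 1)*(j^3 + j^2 - 16*j - 16) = (j - 1)*(j + 4)*(j^2 - 3*j - 4) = (j - 4)*(j - 1)*(j + 4)*(j + 1)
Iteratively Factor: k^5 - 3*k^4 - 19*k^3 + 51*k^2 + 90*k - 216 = (k - 2)*(k^4 - k^3 - 21*k^2 + 9*k + 108) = (k - 2)*(k + 3)*(k^3 - 4*k^2 - 9*k + 36) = (k - 2)*(k + 3)^2*(k^2 - 7*k + 12) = (k - 4)*(k - 2)*(k + 3)^2*(k - 3)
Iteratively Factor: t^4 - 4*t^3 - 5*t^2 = (t - 5)*(t^3 + t^2) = t*(t - 5)*(t^2 + t) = t*(t - 5)*(t + 1)*(t)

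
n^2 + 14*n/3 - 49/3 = (n - 7/3)*(n + 7)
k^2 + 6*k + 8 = (k + 2)*(k + 4)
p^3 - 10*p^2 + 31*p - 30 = (p - 5)*(p - 3)*(p - 2)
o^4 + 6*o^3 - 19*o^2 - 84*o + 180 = (o - 3)*(o - 2)*(o + 5)*(o + 6)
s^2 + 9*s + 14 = (s + 2)*(s + 7)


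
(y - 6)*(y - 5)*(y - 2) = y^3 - 13*y^2 + 52*y - 60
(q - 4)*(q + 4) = q^2 - 16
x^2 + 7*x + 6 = (x + 1)*(x + 6)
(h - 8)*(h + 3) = h^2 - 5*h - 24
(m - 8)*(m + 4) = m^2 - 4*m - 32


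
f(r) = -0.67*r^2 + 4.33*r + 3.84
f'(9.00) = -7.73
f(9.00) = -11.46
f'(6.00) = -3.71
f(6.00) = 5.70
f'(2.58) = 0.87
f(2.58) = 10.55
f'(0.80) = 3.26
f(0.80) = 6.88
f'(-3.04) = 8.40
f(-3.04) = -15.52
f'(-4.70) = 10.63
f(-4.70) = -31.31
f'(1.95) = 1.72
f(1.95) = 9.74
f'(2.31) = 1.23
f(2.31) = 10.27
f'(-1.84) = 6.80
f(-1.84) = -6.40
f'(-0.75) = 5.34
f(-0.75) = 0.22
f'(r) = 4.33 - 1.34*r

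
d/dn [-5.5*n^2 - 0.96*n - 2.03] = -11.0*n - 0.96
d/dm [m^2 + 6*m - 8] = 2*m + 6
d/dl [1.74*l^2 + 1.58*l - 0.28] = 3.48*l + 1.58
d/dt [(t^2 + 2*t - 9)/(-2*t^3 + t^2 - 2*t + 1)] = 2*(t^4 + 4*t^3 - 29*t^2 + 10*t - 8)/(4*t^6 - 4*t^5 + 9*t^4 - 8*t^3 + 6*t^2 - 4*t + 1)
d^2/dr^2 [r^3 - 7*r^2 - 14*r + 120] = 6*r - 14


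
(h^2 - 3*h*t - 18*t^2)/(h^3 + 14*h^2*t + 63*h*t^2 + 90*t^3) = (h - 6*t)/(h^2 + 11*h*t + 30*t^2)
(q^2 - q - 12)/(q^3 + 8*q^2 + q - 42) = (q - 4)/(q^2 + 5*q - 14)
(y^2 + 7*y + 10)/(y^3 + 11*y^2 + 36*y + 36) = (y + 5)/(y^2 + 9*y + 18)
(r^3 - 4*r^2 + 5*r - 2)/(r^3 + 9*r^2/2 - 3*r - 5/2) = 2*(r^2 - 3*r + 2)/(2*r^2 + 11*r + 5)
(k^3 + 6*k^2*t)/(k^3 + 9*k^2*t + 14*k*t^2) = k*(k + 6*t)/(k^2 + 9*k*t + 14*t^2)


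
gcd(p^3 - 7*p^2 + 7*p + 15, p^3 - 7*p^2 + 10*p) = p - 5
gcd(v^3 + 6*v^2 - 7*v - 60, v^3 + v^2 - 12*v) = v^2 + v - 12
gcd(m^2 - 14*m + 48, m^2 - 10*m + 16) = m - 8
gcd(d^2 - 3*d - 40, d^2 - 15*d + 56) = d - 8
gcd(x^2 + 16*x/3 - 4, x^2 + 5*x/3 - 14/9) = x - 2/3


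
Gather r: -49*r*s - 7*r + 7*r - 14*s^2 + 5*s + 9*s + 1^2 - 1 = -49*r*s - 14*s^2 + 14*s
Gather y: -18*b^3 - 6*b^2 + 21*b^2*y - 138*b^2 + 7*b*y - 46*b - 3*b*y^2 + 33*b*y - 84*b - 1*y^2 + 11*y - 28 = -18*b^3 - 144*b^2 - 130*b + y^2*(-3*b - 1) + y*(21*b^2 + 40*b + 11) - 28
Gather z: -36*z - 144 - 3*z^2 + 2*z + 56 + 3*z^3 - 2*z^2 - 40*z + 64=3*z^3 - 5*z^2 - 74*z - 24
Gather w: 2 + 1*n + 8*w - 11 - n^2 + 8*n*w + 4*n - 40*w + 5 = -n^2 + 5*n + w*(8*n - 32) - 4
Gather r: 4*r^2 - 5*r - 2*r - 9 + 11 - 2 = 4*r^2 - 7*r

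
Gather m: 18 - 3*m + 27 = 45 - 3*m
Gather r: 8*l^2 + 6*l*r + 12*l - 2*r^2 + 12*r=8*l^2 + 12*l - 2*r^2 + r*(6*l + 12)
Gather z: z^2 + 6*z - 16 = z^2 + 6*z - 16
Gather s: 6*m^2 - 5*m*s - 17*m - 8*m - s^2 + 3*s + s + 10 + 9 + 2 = 6*m^2 - 25*m - s^2 + s*(4 - 5*m) + 21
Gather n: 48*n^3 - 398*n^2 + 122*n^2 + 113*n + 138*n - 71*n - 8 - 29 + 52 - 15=48*n^3 - 276*n^2 + 180*n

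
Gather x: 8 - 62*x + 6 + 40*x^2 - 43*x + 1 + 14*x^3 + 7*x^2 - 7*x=14*x^3 + 47*x^2 - 112*x + 15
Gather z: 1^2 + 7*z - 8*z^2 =-8*z^2 + 7*z + 1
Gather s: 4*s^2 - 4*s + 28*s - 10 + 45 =4*s^2 + 24*s + 35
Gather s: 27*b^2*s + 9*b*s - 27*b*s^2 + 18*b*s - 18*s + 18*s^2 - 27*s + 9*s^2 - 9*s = s^2*(27 - 27*b) + s*(27*b^2 + 27*b - 54)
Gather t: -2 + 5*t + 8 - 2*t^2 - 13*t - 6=-2*t^2 - 8*t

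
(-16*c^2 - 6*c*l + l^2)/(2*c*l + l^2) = (-8*c + l)/l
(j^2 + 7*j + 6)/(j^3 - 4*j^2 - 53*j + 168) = (j^2 + 7*j + 6)/(j^3 - 4*j^2 - 53*j + 168)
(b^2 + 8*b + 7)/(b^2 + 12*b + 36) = (b^2 + 8*b + 7)/(b^2 + 12*b + 36)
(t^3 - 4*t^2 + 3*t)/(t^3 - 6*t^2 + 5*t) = (t - 3)/(t - 5)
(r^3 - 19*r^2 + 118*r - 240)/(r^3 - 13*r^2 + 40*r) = (r - 6)/r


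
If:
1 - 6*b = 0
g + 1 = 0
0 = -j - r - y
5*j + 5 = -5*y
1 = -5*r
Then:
No Solution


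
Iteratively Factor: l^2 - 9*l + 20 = (l - 4)*(l - 5)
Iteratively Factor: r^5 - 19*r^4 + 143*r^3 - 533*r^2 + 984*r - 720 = (r - 4)*(r^4 - 15*r^3 + 83*r^2 - 201*r + 180) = (r - 4)^2*(r^3 - 11*r^2 + 39*r - 45) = (r - 4)^2*(r - 3)*(r^2 - 8*r + 15) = (r - 4)^2*(r - 3)^2*(r - 5)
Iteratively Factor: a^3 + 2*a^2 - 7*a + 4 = (a - 1)*(a^2 + 3*a - 4) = (a - 1)^2*(a + 4)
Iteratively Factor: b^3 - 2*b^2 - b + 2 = (b - 2)*(b^2 - 1) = (b - 2)*(b - 1)*(b + 1)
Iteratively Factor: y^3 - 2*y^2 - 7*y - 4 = (y + 1)*(y^2 - 3*y - 4) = (y + 1)^2*(y - 4)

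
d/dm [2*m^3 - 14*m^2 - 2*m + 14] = 6*m^2 - 28*m - 2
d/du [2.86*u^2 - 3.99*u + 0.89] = 5.72*u - 3.99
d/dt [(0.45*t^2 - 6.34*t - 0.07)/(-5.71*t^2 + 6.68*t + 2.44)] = (-33.1954*t^2 + 1.3966*t - 15.002)/(32.6041*t^4 - 76.2856*t^3 + 16.7576*t^2 + 32.5984*t + 5.9536)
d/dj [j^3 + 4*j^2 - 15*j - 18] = 3*j^2 + 8*j - 15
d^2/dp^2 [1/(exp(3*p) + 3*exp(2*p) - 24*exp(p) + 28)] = (9*exp(3*p) + 69*exp(2*p) + 228*exp(p) + 168)*exp(p)/(exp(7*p) + 13*exp(6*p) + 3*exp(5*p) - 361*exp(4*p) + 128*exp(3*p) + 3864*exp(2*p) - 8624*exp(p) + 5488)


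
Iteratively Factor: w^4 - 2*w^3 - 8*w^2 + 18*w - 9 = (w - 3)*(w^3 + w^2 - 5*w + 3) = (w - 3)*(w + 3)*(w^2 - 2*w + 1) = (w - 3)*(w - 1)*(w + 3)*(w - 1)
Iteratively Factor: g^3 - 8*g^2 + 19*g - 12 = (g - 3)*(g^2 - 5*g + 4) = (g - 3)*(g - 1)*(g - 4)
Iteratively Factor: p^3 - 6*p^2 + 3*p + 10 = (p - 5)*(p^2 - p - 2) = (p - 5)*(p + 1)*(p - 2)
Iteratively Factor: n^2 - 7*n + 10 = (n - 5)*(n - 2)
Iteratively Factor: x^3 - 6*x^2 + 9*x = (x - 3)*(x^2 - 3*x) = x*(x - 3)*(x - 3)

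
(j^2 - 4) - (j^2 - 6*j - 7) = 6*j + 3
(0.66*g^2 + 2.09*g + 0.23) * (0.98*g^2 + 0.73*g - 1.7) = 0.6468*g^4 + 2.53*g^3 + 0.6291*g^2 - 3.3851*g - 0.391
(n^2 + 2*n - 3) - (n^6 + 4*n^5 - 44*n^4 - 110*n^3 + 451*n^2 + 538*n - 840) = -n^6 - 4*n^5 + 44*n^4 + 110*n^3 - 450*n^2 - 536*n + 837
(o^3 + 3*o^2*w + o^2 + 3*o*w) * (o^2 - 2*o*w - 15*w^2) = o^5 + o^4*w + o^4 - 21*o^3*w^2 + o^3*w - 45*o^2*w^3 - 21*o^2*w^2 - 45*o*w^3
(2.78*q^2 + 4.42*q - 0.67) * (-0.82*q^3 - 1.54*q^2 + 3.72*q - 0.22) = -2.2796*q^5 - 7.9056*q^4 + 4.0842*q^3 + 16.8626*q^2 - 3.4648*q + 0.1474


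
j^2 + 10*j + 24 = (j + 4)*(j + 6)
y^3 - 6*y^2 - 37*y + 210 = (y - 7)*(y - 5)*(y + 6)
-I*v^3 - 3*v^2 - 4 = (v - 2*I)^2*(-I*v + 1)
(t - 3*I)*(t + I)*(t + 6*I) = t^3 + 4*I*t^2 + 15*t + 18*I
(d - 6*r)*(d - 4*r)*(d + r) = d^3 - 9*d^2*r + 14*d*r^2 + 24*r^3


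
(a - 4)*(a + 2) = a^2 - 2*a - 8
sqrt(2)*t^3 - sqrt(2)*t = t*(t - 1)*(sqrt(2)*t + sqrt(2))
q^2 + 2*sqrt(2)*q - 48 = (q - 4*sqrt(2))*(q + 6*sqrt(2))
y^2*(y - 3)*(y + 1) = y^4 - 2*y^3 - 3*y^2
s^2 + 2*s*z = s*(s + 2*z)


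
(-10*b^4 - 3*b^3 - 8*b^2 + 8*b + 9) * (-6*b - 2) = 60*b^5 + 38*b^4 + 54*b^3 - 32*b^2 - 70*b - 18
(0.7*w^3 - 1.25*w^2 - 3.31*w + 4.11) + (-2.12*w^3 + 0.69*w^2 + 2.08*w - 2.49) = -1.42*w^3 - 0.56*w^2 - 1.23*w + 1.62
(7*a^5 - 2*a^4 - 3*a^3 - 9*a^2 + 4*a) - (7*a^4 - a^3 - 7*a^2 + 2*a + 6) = 7*a^5 - 9*a^4 - 2*a^3 - 2*a^2 + 2*a - 6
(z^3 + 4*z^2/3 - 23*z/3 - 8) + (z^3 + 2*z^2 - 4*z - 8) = 2*z^3 + 10*z^2/3 - 35*z/3 - 16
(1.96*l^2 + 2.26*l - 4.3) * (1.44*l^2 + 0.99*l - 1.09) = 2.8224*l^4 + 5.1948*l^3 - 6.091*l^2 - 6.7204*l + 4.687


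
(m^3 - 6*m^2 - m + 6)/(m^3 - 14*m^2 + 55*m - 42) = (m + 1)/(m - 7)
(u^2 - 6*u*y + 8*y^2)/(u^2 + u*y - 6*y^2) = (u - 4*y)/(u + 3*y)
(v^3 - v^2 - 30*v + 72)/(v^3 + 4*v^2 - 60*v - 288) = (v^2 - 7*v + 12)/(v^2 - 2*v - 48)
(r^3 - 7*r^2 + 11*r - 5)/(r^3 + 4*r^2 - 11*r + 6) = (r - 5)/(r + 6)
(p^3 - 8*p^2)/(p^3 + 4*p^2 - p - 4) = p^2*(p - 8)/(p^3 + 4*p^2 - p - 4)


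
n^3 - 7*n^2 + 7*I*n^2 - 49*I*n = n*(n - 7)*(n + 7*I)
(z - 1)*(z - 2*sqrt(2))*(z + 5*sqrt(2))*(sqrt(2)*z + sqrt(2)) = sqrt(2)*z^4 + 6*z^3 - 21*sqrt(2)*z^2 - 6*z + 20*sqrt(2)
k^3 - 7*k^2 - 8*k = k*(k - 8)*(k + 1)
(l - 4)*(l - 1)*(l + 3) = l^3 - 2*l^2 - 11*l + 12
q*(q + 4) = q^2 + 4*q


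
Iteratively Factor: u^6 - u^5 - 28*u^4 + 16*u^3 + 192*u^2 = (u - 4)*(u^5 + 3*u^4 - 16*u^3 - 48*u^2) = (u - 4)*(u + 3)*(u^4 - 16*u^2) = (u - 4)^2*(u + 3)*(u^3 + 4*u^2) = u*(u - 4)^2*(u + 3)*(u^2 + 4*u) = u^2*(u - 4)^2*(u + 3)*(u + 4)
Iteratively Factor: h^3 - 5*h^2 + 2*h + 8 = (h - 4)*(h^2 - h - 2) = (h - 4)*(h - 2)*(h + 1)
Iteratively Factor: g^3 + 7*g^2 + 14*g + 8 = (g + 1)*(g^2 + 6*g + 8) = (g + 1)*(g + 2)*(g + 4)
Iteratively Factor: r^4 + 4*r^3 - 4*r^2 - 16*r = (r)*(r^3 + 4*r^2 - 4*r - 16) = r*(r + 2)*(r^2 + 2*r - 8) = r*(r + 2)*(r + 4)*(r - 2)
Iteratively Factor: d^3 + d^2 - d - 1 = (d + 1)*(d^2 - 1) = (d - 1)*(d + 1)*(d + 1)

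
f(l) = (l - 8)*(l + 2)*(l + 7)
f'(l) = (l - 8)*(l + 2) + (l - 8)*(l + 7) + (l + 2)*(l + 7)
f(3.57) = -260.82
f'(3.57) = -12.63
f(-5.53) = 70.21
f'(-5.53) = 22.68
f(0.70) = -151.77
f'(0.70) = -55.13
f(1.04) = -170.11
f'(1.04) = -52.68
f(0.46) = -138.37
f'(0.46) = -56.45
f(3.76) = -262.79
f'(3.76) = -8.07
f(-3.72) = 66.12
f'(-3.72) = -23.92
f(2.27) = -226.81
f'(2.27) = -38.00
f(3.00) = -250.00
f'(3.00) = -25.00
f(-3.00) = 44.00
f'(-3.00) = -37.00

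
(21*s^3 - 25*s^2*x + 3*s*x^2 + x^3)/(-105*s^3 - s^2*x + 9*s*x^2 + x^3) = (-s + x)/(5*s + x)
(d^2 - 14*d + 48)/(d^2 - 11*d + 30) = (d - 8)/(d - 5)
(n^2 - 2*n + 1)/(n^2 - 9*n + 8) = (n - 1)/(n - 8)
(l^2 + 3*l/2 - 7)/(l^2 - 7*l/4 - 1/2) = 2*(2*l + 7)/(4*l + 1)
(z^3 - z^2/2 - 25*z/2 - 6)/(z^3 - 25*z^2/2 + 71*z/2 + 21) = (z^2 - z - 12)/(z^2 - 13*z + 42)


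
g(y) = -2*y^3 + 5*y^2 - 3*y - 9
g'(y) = -6*y^2 + 10*y - 3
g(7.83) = -686.04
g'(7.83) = -292.55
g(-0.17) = -8.34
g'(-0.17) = -4.87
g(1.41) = -8.90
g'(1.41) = -0.83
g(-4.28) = 252.24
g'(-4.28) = -155.71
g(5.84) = -254.35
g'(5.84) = -149.23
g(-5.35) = 456.42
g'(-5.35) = -228.24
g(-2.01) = 33.47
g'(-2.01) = -47.34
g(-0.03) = -8.91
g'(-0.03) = -3.31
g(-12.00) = 4203.00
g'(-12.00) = -987.00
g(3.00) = -27.00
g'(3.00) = -27.00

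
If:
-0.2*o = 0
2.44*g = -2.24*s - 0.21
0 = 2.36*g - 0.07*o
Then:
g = 0.00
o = 0.00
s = -0.09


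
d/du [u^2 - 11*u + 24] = 2*u - 11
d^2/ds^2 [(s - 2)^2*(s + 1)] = 6*s - 6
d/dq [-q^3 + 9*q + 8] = 9 - 3*q^2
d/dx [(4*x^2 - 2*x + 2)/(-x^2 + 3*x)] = 2*(5*x^2 + 2*x - 3)/(x^2*(x^2 - 6*x + 9))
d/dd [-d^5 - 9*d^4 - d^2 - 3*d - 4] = -5*d^4 - 36*d^3 - 2*d - 3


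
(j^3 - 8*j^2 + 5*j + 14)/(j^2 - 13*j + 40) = (j^3 - 8*j^2 + 5*j + 14)/(j^2 - 13*j + 40)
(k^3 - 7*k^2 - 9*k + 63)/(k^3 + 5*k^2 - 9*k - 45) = (k - 7)/(k + 5)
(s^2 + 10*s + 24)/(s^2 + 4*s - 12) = (s + 4)/(s - 2)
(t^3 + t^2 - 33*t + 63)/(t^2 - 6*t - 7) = (-t^3 - t^2 + 33*t - 63)/(-t^2 + 6*t + 7)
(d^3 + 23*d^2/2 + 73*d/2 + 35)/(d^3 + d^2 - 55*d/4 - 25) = 2*(d^2 + 9*d + 14)/(2*d^2 - 3*d - 20)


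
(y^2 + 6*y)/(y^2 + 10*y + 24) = y/(y + 4)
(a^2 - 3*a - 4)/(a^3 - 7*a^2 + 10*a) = (a^2 - 3*a - 4)/(a*(a^2 - 7*a + 10))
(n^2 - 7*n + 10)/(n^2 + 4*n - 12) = (n - 5)/(n + 6)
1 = 1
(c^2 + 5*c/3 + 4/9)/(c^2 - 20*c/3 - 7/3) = (c + 4/3)/(c - 7)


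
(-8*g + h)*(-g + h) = 8*g^2 - 9*g*h + h^2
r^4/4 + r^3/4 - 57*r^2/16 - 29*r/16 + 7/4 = (r/4 + 1)*(r - 7/2)*(r - 1/2)*(r + 1)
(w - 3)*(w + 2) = w^2 - w - 6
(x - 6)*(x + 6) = x^2 - 36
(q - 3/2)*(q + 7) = q^2 + 11*q/2 - 21/2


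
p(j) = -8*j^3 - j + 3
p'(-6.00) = -865.00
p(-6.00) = 1737.00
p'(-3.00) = -217.00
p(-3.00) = 222.00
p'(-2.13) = -109.89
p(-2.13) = 82.44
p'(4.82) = -558.58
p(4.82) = -897.66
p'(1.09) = -29.51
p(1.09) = -8.45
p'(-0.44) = -5.65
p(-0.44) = 4.12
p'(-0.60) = -9.64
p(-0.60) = 5.33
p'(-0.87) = -19.17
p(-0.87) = 9.14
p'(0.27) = -2.75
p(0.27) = 2.57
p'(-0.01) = -1.00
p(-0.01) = 3.01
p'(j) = -24*j^2 - 1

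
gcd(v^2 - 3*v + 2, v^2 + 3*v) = 1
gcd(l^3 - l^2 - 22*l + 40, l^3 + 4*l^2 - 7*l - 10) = l^2 + 3*l - 10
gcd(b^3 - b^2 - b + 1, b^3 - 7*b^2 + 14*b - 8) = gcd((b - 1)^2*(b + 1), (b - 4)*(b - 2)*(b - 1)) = b - 1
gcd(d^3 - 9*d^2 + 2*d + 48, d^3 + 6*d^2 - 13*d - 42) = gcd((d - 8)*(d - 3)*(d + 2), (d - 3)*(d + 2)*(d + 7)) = d^2 - d - 6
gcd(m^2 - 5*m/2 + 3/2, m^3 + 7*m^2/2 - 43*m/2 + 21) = m - 3/2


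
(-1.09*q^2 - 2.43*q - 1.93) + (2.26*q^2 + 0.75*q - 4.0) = 1.17*q^2 - 1.68*q - 5.93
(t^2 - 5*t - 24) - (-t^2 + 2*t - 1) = 2*t^2 - 7*t - 23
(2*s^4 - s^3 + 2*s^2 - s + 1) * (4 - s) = -2*s^5 + 9*s^4 - 6*s^3 + 9*s^2 - 5*s + 4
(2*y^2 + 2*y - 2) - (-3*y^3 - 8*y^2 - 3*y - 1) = 3*y^3 + 10*y^2 + 5*y - 1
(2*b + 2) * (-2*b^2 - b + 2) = -4*b^3 - 6*b^2 + 2*b + 4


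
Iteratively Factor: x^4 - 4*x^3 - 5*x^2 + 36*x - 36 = (x - 2)*(x^3 - 2*x^2 - 9*x + 18) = (x - 2)*(x + 3)*(x^2 - 5*x + 6) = (x - 2)^2*(x + 3)*(x - 3)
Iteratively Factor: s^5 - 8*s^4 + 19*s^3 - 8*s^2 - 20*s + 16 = (s - 2)*(s^4 - 6*s^3 + 7*s^2 + 6*s - 8) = (s - 2)^2*(s^3 - 4*s^2 - s + 4) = (s - 2)^2*(s + 1)*(s^2 - 5*s + 4) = (s - 4)*(s - 2)^2*(s + 1)*(s - 1)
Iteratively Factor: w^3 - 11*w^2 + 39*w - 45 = (w - 3)*(w^2 - 8*w + 15) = (w - 3)^2*(w - 5)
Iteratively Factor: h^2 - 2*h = (h)*(h - 2)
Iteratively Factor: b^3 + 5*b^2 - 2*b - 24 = (b - 2)*(b^2 + 7*b + 12) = (b - 2)*(b + 3)*(b + 4)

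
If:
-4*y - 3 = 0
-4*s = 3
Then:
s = -3/4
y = -3/4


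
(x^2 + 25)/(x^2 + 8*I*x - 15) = (x - 5*I)/(x + 3*I)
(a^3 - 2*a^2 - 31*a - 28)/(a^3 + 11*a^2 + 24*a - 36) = (a^3 - 2*a^2 - 31*a - 28)/(a^3 + 11*a^2 + 24*a - 36)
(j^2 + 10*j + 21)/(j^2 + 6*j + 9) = (j + 7)/(j + 3)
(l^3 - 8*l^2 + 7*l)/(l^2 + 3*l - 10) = l*(l^2 - 8*l + 7)/(l^2 + 3*l - 10)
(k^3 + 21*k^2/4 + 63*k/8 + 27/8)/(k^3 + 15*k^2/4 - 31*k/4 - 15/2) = (2*k^2 + 9*k + 9)/(2*(k^2 + 3*k - 10))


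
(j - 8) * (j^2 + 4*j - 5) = j^3 - 4*j^2 - 37*j + 40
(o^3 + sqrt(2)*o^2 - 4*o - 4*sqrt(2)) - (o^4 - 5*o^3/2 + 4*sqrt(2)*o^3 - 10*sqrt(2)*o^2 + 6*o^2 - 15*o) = -o^4 - 4*sqrt(2)*o^3 + 7*o^3/2 - 6*o^2 + 11*sqrt(2)*o^2 + 11*o - 4*sqrt(2)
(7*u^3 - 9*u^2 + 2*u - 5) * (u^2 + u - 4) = 7*u^5 - 2*u^4 - 35*u^3 + 33*u^2 - 13*u + 20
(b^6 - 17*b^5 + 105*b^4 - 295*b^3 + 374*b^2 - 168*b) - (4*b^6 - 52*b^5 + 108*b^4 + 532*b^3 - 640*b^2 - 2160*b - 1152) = -3*b^6 + 35*b^5 - 3*b^4 - 827*b^3 + 1014*b^2 + 1992*b + 1152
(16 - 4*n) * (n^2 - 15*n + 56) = -4*n^3 + 76*n^2 - 464*n + 896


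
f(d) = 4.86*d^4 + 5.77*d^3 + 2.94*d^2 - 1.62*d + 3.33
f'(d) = 19.44*d^3 + 17.31*d^2 + 5.88*d - 1.62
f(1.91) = 115.85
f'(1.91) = 208.21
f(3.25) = 769.40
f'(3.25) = 867.67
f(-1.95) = 45.16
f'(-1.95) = -91.41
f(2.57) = 328.54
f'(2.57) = 457.81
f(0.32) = 3.35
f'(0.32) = 2.67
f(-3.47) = 507.89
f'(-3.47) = -625.84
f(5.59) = 5839.55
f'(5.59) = 3967.87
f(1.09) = 19.39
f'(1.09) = 50.53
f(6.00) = 7644.33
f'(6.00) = 4855.86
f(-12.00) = 91252.53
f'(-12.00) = -31171.86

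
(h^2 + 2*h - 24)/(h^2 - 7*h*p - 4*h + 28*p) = (-h - 6)/(-h + 7*p)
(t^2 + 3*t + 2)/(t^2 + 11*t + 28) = (t^2 + 3*t + 2)/(t^2 + 11*t + 28)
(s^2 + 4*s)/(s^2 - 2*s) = (s + 4)/(s - 2)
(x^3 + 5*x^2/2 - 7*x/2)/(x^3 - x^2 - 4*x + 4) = x*(2*x + 7)/(2*(x^2 - 4))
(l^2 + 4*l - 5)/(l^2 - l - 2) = (-l^2 - 4*l + 5)/(-l^2 + l + 2)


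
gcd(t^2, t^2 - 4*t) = t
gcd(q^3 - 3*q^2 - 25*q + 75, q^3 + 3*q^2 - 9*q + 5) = q + 5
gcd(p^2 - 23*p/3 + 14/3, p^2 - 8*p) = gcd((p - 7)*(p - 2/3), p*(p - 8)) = 1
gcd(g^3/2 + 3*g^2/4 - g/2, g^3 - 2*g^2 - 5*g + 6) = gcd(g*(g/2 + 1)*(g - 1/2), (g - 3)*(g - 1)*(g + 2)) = g + 2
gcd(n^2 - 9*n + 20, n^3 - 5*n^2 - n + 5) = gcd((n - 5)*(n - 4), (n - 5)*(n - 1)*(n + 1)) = n - 5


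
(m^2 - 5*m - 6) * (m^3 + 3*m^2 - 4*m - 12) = m^5 - 2*m^4 - 25*m^3 - 10*m^2 + 84*m + 72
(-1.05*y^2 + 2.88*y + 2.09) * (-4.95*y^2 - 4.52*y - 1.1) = 5.1975*y^4 - 9.51*y^3 - 22.2081*y^2 - 12.6148*y - 2.299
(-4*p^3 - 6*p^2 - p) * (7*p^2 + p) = -28*p^5 - 46*p^4 - 13*p^3 - p^2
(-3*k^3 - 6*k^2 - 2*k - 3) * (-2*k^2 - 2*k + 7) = 6*k^5 + 18*k^4 - 5*k^3 - 32*k^2 - 8*k - 21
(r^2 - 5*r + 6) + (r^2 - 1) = 2*r^2 - 5*r + 5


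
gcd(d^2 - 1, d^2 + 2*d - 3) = d - 1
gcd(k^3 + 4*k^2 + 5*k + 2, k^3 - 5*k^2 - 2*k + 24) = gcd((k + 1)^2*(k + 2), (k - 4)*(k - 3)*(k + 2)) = k + 2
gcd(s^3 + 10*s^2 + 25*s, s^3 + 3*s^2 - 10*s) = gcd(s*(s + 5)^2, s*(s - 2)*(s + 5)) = s^2 + 5*s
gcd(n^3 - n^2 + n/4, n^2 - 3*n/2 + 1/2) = n - 1/2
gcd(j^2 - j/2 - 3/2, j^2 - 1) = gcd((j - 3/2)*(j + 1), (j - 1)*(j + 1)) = j + 1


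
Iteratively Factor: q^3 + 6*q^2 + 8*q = (q + 4)*(q^2 + 2*q) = (q + 2)*(q + 4)*(q)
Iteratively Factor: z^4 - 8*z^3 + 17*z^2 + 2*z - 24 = (z - 2)*(z^3 - 6*z^2 + 5*z + 12) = (z - 3)*(z - 2)*(z^2 - 3*z - 4) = (z - 3)*(z - 2)*(z + 1)*(z - 4)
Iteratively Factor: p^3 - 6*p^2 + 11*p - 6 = (p - 3)*(p^2 - 3*p + 2) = (p - 3)*(p - 1)*(p - 2)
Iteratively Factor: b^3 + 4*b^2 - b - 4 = (b + 4)*(b^2 - 1) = (b + 1)*(b + 4)*(b - 1)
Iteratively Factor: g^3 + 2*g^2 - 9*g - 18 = (g - 3)*(g^2 + 5*g + 6) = (g - 3)*(g + 2)*(g + 3)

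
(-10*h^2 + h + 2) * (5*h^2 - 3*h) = -50*h^4 + 35*h^3 + 7*h^2 - 6*h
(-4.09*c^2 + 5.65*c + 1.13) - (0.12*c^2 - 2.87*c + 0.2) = -4.21*c^2 + 8.52*c + 0.93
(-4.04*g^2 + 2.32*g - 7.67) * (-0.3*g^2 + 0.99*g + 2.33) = 1.212*g^4 - 4.6956*g^3 - 4.8154*g^2 - 2.1877*g - 17.8711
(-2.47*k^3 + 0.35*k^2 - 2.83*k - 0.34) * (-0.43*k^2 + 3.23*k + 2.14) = 1.0621*k^5 - 8.1286*k^4 - 2.9384*k^3 - 8.2457*k^2 - 7.1544*k - 0.7276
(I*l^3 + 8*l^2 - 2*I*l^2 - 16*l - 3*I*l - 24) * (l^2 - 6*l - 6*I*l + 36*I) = I*l^5 + 14*l^4 - 8*I*l^4 - 112*l^3 - 39*I*l^3 + 126*l^2 + 402*I*l^2 + 252*l - 432*I*l - 864*I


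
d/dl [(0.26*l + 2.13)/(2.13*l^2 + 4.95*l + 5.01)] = (0.5538*l^2 + 1.287*l - (0.26*l + 2.13)*(4.26*l + 4.95) + 1.3026)/(2.13*l^2 + 4.95*l + 5.01)^2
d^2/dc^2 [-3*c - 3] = 0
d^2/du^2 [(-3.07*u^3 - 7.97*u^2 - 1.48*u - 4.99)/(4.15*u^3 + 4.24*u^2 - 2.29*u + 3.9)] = (-1.13686837721616e-13*u^7 - 166.487209999999*u^6 - 327.99027*u^5 - 1045.73775*u^4 + 234.274845999999*u^3 + 988.991586*u^2 + 641.955804*u - 156.189998)/(71.473375*u^9 + 219.0702*u^8 + 105.502545*u^7 + 35.959234*u^6 + 353.529333*u^5 + 54.660972*u^4 - 49.849129*u^3 + 254.82717*u^2 - 104.4927*u + 59.319)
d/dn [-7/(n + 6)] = 7/(n + 6)^2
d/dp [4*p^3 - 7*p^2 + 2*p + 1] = 12*p^2 - 14*p + 2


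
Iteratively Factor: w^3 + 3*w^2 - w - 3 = (w - 1)*(w^2 + 4*w + 3) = (w - 1)*(w + 3)*(w + 1)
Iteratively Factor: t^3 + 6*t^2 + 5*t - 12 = (t - 1)*(t^2 + 7*t + 12) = (t - 1)*(t + 4)*(t + 3)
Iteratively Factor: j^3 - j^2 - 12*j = (j)*(j^2 - j - 12) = j*(j + 3)*(j - 4)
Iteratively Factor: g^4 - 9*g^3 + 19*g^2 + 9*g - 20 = (g - 1)*(g^3 - 8*g^2 + 11*g + 20) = (g - 1)*(g + 1)*(g^2 - 9*g + 20) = (g - 4)*(g - 1)*(g + 1)*(g - 5)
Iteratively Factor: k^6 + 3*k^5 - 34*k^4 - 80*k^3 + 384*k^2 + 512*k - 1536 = (k - 3)*(k^5 + 6*k^4 - 16*k^3 - 128*k^2 + 512) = (k - 3)*(k + 4)*(k^4 + 2*k^3 - 24*k^2 - 32*k + 128) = (k - 3)*(k - 2)*(k + 4)*(k^3 + 4*k^2 - 16*k - 64) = (k - 3)*(k - 2)*(k + 4)^2*(k^2 - 16) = (k - 3)*(k - 2)*(k + 4)^3*(k - 4)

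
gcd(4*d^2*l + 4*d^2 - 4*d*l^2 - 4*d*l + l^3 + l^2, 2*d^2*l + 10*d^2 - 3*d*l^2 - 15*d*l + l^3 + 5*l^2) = 2*d - l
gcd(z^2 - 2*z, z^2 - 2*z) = z^2 - 2*z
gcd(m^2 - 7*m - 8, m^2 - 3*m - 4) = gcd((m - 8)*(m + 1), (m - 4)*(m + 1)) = m + 1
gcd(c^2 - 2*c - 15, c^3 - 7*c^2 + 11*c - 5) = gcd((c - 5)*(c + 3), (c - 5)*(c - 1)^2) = c - 5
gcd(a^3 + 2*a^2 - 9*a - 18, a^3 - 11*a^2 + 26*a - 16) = 1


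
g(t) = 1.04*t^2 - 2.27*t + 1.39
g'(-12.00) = -27.23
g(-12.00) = 178.39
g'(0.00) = -2.27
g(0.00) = 1.39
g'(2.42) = 2.76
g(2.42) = 1.99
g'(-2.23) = -6.91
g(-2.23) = 11.62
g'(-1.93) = -6.28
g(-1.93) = 9.64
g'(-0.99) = -4.33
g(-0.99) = 4.66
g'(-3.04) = -8.59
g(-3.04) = 17.90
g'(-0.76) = -3.85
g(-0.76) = 3.72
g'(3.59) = 5.20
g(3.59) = 6.64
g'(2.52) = 2.97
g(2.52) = 2.27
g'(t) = 2.08*t - 2.27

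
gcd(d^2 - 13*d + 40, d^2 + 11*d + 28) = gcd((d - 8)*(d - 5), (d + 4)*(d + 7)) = 1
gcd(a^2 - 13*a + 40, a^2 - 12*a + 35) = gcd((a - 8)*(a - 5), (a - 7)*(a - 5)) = a - 5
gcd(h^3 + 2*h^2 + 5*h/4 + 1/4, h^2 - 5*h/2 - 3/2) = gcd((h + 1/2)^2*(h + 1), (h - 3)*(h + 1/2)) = h + 1/2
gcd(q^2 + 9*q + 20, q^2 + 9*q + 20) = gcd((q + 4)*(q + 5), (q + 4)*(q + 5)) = q^2 + 9*q + 20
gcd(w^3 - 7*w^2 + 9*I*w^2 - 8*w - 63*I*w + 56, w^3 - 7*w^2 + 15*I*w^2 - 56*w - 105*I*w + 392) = w^2 + w*(-7 + 8*I) - 56*I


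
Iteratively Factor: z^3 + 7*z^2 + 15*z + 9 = (z + 3)*(z^2 + 4*z + 3) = (z + 3)^2*(z + 1)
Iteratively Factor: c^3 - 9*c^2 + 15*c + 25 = (c + 1)*(c^2 - 10*c + 25) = (c - 5)*(c + 1)*(c - 5)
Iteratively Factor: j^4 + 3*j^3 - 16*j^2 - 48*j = (j + 3)*(j^3 - 16*j) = (j - 4)*(j + 3)*(j^2 + 4*j) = j*(j - 4)*(j + 3)*(j + 4)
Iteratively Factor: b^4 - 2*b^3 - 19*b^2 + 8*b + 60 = (b + 3)*(b^3 - 5*b^2 - 4*b + 20) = (b - 5)*(b + 3)*(b^2 - 4) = (b - 5)*(b - 2)*(b + 3)*(b + 2)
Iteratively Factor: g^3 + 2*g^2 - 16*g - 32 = (g + 4)*(g^2 - 2*g - 8) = (g - 4)*(g + 4)*(g + 2)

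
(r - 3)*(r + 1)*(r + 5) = r^3 + 3*r^2 - 13*r - 15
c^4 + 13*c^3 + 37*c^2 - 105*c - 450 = (c - 3)*(c + 5)^2*(c + 6)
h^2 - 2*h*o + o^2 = (-h + o)^2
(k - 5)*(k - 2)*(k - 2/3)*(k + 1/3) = k^4 - 22*k^3/3 + 109*k^2/9 - 16*k/9 - 20/9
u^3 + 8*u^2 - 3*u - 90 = (u - 3)*(u + 5)*(u + 6)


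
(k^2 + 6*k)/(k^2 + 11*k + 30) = k/(k + 5)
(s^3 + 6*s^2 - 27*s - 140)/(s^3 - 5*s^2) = 1 + 11/s + 28/s^2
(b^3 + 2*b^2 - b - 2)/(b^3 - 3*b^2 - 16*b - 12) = (b - 1)/(b - 6)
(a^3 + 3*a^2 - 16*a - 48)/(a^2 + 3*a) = a - 16/a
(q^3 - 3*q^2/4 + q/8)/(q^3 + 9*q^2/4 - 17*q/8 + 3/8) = q/(q + 3)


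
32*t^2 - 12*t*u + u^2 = (-8*t + u)*(-4*t + u)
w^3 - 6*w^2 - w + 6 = (w - 6)*(w - 1)*(w + 1)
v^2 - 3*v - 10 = (v - 5)*(v + 2)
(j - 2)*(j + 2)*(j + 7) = j^3 + 7*j^2 - 4*j - 28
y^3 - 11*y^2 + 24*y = y*(y - 8)*(y - 3)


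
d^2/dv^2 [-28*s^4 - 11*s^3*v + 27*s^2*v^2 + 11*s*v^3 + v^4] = 54*s^2 + 66*s*v + 12*v^2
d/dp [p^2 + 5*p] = 2*p + 5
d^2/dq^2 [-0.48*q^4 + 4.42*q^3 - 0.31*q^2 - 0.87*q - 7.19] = -5.76*q^2 + 26.52*q - 0.62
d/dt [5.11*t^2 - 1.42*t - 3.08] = 10.22*t - 1.42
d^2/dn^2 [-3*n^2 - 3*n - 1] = -6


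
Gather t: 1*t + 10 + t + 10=2*t + 20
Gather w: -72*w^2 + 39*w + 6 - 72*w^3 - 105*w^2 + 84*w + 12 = -72*w^3 - 177*w^2 + 123*w + 18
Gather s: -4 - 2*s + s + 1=-s - 3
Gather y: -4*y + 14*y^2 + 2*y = 14*y^2 - 2*y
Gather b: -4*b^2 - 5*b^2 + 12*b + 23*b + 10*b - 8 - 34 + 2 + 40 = -9*b^2 + 45*b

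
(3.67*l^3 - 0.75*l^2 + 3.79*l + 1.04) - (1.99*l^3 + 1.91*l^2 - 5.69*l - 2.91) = 1.68*l^3 - 2.66*l^2 + 9.48*l + 3.95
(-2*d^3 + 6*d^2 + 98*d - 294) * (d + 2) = -2*d^4 + 2*d^3 + 110*d^2 - 98*d - 588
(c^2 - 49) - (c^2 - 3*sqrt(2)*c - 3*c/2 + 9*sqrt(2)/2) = 3*c/2 + 3*sqrt(2)*c - 49 - 9*sqrt(2)/2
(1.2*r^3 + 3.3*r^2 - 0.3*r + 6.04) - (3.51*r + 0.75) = 1.2*r^3 + 3.3*r^2 - 3.81*r + 5.29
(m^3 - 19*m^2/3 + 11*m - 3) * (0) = 0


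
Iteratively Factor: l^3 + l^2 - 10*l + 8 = (l + 4)*(l^2 - 3*l + 2) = (l - 2)*(l + 4)*(l - 1)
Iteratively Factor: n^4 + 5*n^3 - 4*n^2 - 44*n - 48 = (n + 2)*(n^3 + 3*n^2 - 10*n - 24) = (n - 3)*(n + 2)*(n^2 + 6*n + 8) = (n - 3)*(n + 2)*(n + 4)*(n + 2)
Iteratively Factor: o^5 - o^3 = (o)*(o^4 - o^2) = o*(o + 1)*(o^3 - o^2) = o*(o - 1)*(o + 1)*(o^2) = o^2*(o - 1)*(o + 1)*(o)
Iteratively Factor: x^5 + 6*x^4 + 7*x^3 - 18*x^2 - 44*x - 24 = (x + 3)*(x^4 + 3*x^3 - 2*x^2 - 12*x - 8) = (x + 2)*(x + 3)*(x^3 + x^2 - 4*x - 4) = (x + 2)^2*(x + 3)*(x^2 - x - 2) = (x - 2)*(x + 2)^2*(x + 3)*(x + 1)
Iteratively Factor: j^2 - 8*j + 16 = (j - 4)*(j - 4)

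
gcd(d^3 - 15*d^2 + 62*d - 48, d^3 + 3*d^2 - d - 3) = d - 1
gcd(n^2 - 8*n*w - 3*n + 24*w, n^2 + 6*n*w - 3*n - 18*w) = n - 3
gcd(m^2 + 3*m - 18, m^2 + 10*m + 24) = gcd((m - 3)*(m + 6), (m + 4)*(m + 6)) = m + 6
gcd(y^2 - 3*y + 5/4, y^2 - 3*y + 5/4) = y^2 - 3*y + 5/4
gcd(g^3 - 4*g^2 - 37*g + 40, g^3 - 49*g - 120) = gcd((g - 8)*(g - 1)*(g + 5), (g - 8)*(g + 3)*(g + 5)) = g^2 - 3*g - 40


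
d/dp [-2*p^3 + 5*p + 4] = 5 - 6*p^2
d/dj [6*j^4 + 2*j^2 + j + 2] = 24*j^3 + 4*j + 1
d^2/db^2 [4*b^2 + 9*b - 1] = 8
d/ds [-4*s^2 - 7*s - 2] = -8*s - 7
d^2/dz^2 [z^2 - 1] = 2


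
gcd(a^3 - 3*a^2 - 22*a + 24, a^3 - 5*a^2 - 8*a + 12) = a^2 - 7*a + 6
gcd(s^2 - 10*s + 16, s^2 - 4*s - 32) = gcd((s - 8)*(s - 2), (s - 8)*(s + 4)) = s - 8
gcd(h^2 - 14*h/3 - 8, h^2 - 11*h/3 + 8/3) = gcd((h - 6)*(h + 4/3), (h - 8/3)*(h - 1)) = 1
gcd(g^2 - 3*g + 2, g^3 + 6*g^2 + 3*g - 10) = g - 1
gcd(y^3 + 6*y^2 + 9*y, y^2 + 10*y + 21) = y + 3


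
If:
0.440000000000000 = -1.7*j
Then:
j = -0.26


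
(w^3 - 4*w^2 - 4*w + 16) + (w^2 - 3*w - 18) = w^3 - 3*w^2 - 7*w - 2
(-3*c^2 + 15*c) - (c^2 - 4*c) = -4*c^2 + 19*c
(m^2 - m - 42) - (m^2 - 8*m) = 7*m - 42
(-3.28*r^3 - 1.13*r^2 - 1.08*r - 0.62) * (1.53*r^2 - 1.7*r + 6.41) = -5.0184*r^5 + 3.8471*r^4 - 20.7562*r^3 - 6.3559*r^2 - 5.8688*r - 3.9742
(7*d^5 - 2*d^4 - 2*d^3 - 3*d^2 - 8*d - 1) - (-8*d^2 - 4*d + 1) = 7*d^5 - 2*d^4 - 2*d^3 + 5*d^2 - 4*d - 2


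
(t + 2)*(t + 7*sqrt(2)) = t^2 + 2*t + 7*sqrt(2)*t + 14*sqrt(2)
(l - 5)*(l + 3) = l^2 - 2*l - 15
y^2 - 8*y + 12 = (y - 6)*(y - 2)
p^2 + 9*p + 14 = (p + 2)*(p + 7)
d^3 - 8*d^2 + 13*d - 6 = (d - 6)*(d - 1)^2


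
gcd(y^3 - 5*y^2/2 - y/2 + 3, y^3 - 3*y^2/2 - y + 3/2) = y^2 - y/2 - 3/2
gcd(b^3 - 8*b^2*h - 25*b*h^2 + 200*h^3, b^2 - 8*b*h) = b - 8*h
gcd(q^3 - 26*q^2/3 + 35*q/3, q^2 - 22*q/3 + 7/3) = q - 7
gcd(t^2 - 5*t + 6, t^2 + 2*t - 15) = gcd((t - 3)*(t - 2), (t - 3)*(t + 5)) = t - 3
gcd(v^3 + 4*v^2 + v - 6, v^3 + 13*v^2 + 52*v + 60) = v + 2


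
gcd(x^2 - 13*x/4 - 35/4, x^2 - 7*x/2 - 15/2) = x - 5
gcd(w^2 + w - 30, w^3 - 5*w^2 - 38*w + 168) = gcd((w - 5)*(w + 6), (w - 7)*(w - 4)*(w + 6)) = w + 6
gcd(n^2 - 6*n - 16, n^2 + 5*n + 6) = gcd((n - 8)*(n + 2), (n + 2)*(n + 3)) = n + 2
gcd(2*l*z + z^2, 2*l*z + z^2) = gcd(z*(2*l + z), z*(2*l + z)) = 2*l*z + z^2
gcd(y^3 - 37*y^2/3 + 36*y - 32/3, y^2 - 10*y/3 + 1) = y - 1/3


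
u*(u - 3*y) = u^2 - 3*u*y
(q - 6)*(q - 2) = q^2 - 8*q + 12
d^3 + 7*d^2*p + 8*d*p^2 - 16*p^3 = (d - p)*(d + 4*p)^2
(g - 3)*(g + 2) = g^2 - g - 6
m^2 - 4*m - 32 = (m - 8)*(m + 4)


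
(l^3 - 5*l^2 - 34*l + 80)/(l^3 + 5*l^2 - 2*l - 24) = (l^2 - 3*l - 40)/(l^2 + 7*l + 12)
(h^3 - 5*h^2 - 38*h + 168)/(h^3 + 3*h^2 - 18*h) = (h^2 - 11*h + 28)/(h*(h - 3))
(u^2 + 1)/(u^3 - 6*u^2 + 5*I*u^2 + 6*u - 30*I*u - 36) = (u + I)/(u^2 + 6*u*(-1 + I) - 36*I)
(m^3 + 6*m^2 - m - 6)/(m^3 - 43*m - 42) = (m - 1)/(m - 7)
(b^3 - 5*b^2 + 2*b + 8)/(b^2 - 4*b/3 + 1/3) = 3*(b^3 - 5*b^2 + 2*b + 8)/(3*b^2 - 4*b + 1)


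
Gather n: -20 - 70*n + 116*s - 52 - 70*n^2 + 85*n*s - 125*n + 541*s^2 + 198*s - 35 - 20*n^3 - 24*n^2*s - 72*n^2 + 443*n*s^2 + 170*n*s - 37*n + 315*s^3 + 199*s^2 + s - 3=-20*n^3 + n^2*(-24*s - 142) + n*(443*s^2 + 255*s - 232) + 315*s^3 + 740*s^2 + 315*s - 110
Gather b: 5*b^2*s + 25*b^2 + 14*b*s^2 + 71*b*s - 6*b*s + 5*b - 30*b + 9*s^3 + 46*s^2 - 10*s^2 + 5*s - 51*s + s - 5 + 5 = b^2*(5*s + 25) + b*(14*s^2 + 65*s - 25) + 9*s^3 + 36*s^2 - 45*s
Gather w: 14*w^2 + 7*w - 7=14*w^2 + 7*w - 7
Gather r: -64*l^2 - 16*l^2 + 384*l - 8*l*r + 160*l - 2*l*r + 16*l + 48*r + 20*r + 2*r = -80*l^2 + 560*l + r*(70 - 10*l)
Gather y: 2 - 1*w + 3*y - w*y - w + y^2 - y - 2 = -2*w + y^2 + y*(2 - w)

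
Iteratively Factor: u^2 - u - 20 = (u + 4)*(u - 5)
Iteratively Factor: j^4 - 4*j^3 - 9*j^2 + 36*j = (j - 4)*(j^3 - 9*j) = j*(j - 4)*(j^2 - 9) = j*(j - 4)*(j + 3)*(j - 3)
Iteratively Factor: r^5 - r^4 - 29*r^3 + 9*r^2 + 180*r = (r + 4)*(r^4 - 5*r^3 - 9*r^2 + 45*r) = (r - 3)*(r + 4)*(r^3 - 2*r^2 - 15*r) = (r - 3)*(r + 3)*(r + 4)*(r^2 - 5*r) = r*(r - 3)*(r + 3)*(r + 4)*(r - 5)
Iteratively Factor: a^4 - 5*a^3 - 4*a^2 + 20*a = (a - 5)*(a^3 - 4*a) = (a - 5)*(a - 2)*(a^2 + 2*a) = a*(a - 5)*(a - 2)*(a + 2)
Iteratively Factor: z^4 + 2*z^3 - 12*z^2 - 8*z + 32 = (z + 2)*(z^3 - 12*z + 16) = (z - 2)*(z + 2)*(z^2 + 2*z - 8) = (z - 2)*(z + 2)*(z + 4)*(z - 2)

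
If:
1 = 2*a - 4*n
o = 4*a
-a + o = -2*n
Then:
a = 1/8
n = -3/16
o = 1/2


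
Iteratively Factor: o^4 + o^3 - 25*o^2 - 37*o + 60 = (o + 3)*(o^3 - 2*o^2 - 19*o + 20) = (o - 5)*(o + 3)*(o^2 + 3*o - 4) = (o - 5)*(o - 1)*(o + 3)*(o + 4)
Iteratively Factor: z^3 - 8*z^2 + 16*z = (z - 4)*(z^2 - 4*z) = z*(z - 4)*(z - 4)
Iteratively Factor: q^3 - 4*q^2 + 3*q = (q)*(q^2 - 4*q + 3) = q*(q - 1)*(q - 3)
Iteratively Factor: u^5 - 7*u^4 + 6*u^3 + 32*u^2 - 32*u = (u - 4)*(u^4 - 3*u^3 - 6*u^2 + 8*u) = u*(u - 4)*(u^3 - 3*u^2 - 6*u + 8) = u*(u - 4)^2*(u^2 + u - 2) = u*(u - 4)^2*(u - 1)*(u + 2)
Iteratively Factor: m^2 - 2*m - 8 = (m - 4)*(m + 2)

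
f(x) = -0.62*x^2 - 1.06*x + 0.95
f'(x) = -1.24*x - 1.06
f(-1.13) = 1.36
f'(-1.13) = 0.34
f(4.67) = -17.52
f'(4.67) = -6.85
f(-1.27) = 1.30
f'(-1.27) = 0.51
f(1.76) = -2.84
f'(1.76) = -3.24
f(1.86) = -3.17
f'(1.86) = -3.37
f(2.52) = -5.66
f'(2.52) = -4.18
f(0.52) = 0.23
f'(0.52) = -1.70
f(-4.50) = -6.84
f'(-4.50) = 4.52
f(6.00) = -27.73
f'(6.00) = -8.50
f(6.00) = -27.73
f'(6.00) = -8.50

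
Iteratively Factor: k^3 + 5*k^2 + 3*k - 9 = (k - 1)*(k^2 + 6*k + 9) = (k - 1)*(k + 3)*(k + 3)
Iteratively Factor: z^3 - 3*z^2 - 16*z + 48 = (z + 4)*(z^2 - 7*z + 12) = (z - 4)*(z + 4)*(z - 3)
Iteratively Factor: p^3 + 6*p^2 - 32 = (p + 4)*(p^2 + 2*p - 8) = (p - 2)*(p + 4)*(p + 4)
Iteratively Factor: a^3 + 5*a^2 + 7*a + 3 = (a + 3)*(a^2 + 2*a + 1) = (a + 1)*(a + 3)*(a + 1)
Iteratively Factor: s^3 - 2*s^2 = (s)*(s^2 - 2*s) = s^2*(s - 2)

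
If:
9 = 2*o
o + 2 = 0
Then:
No Solution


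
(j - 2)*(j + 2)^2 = j^3 + 2*j^2 - 4*j - 8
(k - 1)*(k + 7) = k^2 + 6*k - 7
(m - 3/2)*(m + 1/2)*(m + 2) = m^3 + m^2 - 11*m/4 - 3/2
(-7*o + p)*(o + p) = -7*o^2 - 6*o*p + p^2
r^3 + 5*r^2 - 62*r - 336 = (r - 8)*(r + 6)*(r + 7)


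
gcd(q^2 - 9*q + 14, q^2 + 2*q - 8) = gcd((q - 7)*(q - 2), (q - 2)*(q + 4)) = q - 2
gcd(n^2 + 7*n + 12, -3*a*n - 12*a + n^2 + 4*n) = n + 4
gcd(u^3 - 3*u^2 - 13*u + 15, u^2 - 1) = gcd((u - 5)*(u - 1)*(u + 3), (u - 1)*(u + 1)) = u - 1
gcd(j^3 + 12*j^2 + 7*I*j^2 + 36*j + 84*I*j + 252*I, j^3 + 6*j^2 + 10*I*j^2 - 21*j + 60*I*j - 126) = j^2 + j*(6 + 7*I) + 42*I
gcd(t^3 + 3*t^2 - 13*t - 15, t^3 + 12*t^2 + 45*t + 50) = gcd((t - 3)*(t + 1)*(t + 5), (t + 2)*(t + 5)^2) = t + 5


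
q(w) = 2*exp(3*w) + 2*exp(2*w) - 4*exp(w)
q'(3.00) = 50151.88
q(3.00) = 16932.68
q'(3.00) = 50151.88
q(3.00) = 16932.68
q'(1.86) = 1729.79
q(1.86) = 586.98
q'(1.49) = 585.14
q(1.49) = 196.34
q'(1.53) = 657.80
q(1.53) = 221.17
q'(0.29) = 16.12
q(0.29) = 3.00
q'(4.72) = 8517493.40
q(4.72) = 2847253.16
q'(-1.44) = -0.64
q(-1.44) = -0.81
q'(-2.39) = -0.33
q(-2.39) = -0.35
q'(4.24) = 2025205.26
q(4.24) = 678094.97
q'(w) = 6*exp(3*w) + 4*exp(2*w) - 4*exp(w)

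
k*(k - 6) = k^2 - 6*k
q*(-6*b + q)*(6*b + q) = -36*b^2*q + q^3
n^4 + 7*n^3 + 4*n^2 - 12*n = n*(n - 1)*(n + 2)*(n + 6)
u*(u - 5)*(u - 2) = u^3 - 7*u^2 + 10*u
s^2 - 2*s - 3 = (s - 3)*(s + 1)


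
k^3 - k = k*(k - 1)*(k + 1)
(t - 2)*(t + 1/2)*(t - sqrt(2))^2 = t^4 - 2*sqrt(2)*t^3 - 3*t^3/2 + t^2 + 3*sqrt(2)*t^2 - 3*t + 2*sqrt(2)*t - 2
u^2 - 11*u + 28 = (u - 7)*(u - 4)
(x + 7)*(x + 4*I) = x^2 + 7*x + 4*I*x + 28*I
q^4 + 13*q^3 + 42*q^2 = q^2*(q + 6)*(q + 7)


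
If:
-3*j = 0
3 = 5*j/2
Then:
No Solution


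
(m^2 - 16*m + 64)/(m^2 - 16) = (m^2 - 16*m + 64)/(m^2 - 16)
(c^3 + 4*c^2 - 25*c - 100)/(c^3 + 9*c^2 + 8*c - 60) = (c^2 - c - 20)/(c^2 + 4*c - 12)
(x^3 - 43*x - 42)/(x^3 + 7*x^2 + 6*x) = (x - 7)/x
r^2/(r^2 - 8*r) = r/(r - 8)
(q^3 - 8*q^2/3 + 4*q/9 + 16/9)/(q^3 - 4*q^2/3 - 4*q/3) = (q - 4/3)/q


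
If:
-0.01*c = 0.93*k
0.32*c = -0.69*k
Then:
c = 0.00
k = 0.00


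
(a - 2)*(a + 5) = a^2 + 3*a - 10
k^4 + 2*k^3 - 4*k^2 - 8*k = k*(k - 2)*(k + 2)^2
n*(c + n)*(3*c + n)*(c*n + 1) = 3*c^3*n^2 + 4*c^2*n^3 + 3*c^2*n + c*n^4 + 4*c*n^2 + n^3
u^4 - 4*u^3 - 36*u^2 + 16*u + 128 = (u - 8)*(u - 2)*(u + 2)*(u + 4)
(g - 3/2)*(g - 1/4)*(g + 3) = g^3 + 5*g^2/4 - 39*g/8 + 9/8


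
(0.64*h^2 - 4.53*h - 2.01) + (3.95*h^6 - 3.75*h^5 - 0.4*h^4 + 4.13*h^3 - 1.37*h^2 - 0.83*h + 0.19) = 3.95*h^6 - 3.75*h^5 - 0.4*h^4 + 4.13*h^3 - 0.73*h^2 - 5.36*h - 1.82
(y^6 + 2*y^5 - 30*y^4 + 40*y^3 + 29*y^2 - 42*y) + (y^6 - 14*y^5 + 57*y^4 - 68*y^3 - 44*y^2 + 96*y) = 2*y^6 - 12*y^5 + 27*y^4 - 28*y^3 - 15*y^2 + 54*y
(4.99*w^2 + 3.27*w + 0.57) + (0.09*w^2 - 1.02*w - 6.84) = 5.08*w^2 + 2.25*w - 6.27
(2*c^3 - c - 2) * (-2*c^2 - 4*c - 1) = -4*c^5 - 8*c^4 + 8*c^2 + 9*c + 2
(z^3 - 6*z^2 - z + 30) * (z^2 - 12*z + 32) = z^5 - 18*z^4 + 103*z^3 - 150*z^2 - 392*z + 960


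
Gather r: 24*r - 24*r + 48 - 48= 0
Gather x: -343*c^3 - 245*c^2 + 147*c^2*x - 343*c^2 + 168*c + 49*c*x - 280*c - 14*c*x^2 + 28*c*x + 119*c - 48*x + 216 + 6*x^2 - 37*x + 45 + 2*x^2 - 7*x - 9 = -343*c^3 - 588*c^2 + 7*c + x^2*(8 - 14*c) + x*(147*c^2 + 77*c - 92) + 252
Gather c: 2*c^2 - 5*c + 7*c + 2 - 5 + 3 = 2*c^2 + 2*c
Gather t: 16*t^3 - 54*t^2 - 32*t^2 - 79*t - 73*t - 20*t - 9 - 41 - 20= 16*t^3 - 86*t^2 - 172*t - 70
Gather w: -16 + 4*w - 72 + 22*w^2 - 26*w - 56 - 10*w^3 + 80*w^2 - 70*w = -10*w^3 + 102*w^2 - 92*w - 144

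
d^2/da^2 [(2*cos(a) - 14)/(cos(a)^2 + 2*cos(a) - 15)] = 2*(-9*(1 - cos(2*a))^2*cos(a)/4 + 15*(1 - cos(2*a))^2/2 - 43*cos(a) + 218*cos(2*a) - 27*cos(3*a)/2 + cos(5*a)/2 - 18)/((cos(a) - 3)^3*(cos(a) + 5)^3)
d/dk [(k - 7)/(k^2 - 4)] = (k^2 - 2*k*(k - 7) - 4)/(k^2 - 4)^2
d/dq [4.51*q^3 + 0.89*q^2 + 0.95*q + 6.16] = 13.53*q^2 + 1.78*q + 0.95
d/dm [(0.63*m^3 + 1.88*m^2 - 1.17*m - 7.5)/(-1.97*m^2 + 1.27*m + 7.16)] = (-1.2411*m^4 + 1.6002*m^3 + 13.6151*m^2 - 2.6284*m + 1.1478)/(3.8809*m^4 - 5.0038*m^3 - 26.5975*m^2 + 18.1864*m + 51.2656)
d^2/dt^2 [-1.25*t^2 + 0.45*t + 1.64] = -2.50000000000000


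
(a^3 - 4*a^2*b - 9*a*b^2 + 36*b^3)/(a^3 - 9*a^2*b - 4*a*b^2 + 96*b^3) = (a - 3*b)/(a - 8*b)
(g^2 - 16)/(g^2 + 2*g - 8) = (g - 4)/(g - 2)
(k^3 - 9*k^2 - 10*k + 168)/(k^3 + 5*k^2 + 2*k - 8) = (k^2 - 13*k + 42)/(k^2 + k - 2)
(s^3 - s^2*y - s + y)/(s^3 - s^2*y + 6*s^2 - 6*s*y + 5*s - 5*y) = (s - 1)/(s + 5)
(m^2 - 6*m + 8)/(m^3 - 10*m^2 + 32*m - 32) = 1/(m - 4)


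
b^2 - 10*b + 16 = (b - 8)*(b - 2)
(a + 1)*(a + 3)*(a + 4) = a^3 + 8*a^2 + 19*a + 12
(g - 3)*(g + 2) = g^2 - g - 6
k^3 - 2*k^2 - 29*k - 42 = (k - 7)*(k + 2)*(k + 3)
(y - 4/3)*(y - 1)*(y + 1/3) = y^3 - 2*y^2 + 5*y/9 + 4/9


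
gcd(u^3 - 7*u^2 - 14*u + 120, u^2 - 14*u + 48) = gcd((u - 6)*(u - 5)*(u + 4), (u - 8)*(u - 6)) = u - 6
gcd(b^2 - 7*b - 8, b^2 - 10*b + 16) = b - 8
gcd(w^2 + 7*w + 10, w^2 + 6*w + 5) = w + 5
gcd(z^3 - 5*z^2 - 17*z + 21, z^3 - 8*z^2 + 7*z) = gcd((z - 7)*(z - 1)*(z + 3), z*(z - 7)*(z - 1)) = z^2 - 8*z + 7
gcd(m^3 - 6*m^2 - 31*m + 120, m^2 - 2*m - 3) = m - 3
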